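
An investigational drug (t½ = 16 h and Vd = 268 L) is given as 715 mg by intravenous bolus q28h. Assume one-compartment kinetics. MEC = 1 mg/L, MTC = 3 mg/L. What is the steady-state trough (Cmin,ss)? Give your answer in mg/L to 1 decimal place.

1.1 mg/L

k = ln2/t½ = ln2/16 ≈ 0.043322 h⁻¹; fraction remaining f = e^(−kτ) = e^(−0.043322×28) ≈ 0.2973.
At steady state, accumulation factor R = 1/(1 − e^(−kτ)) ≈ 1.4231.
Single-dose peak C₀ = D/Vd = 715/268 ≈ 2.668 mg/L.
Cmax,ss = C₀/(1 − f) ≈ 2.668/0.7027 ≈ 3.797 mg/L.
One interval later, Cmin,ss = Cmax,ss·e^(−kτ) ≈ 3.797 × 0.2973 ≈ 1.129 mg/L.
Trough 1.1 mg/L vs MEC 1 mg/L: adequate.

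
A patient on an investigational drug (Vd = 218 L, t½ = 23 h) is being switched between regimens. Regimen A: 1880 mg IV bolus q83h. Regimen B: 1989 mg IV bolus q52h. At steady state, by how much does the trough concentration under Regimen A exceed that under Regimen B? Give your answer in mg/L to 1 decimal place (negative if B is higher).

Regimen A: f = (1/2)^(83/23) ≈ 0.0820; Cmin,ss = (1880/218)·f/(1−f) ≈ 0.770 mg/L.
Regimen B: f = (1/2)^(52/23) ≈ 0.2086; Cmin,ss = (1989/218)·f/(1−f) ≈ 2.405 mg/L.
Difference ≈ 0.770 − 2.405 ≈ -1.635 mg/L.

-1.6 mg/L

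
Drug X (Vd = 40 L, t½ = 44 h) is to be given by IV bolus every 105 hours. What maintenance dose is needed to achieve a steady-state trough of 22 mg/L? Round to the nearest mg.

3721 mg

τ/t½ = 105/44 ≈ 2.3864, so f = (1/2)^(105/44) ≈ 0.191264.
Cmin,ss = (D/Vd)·f/(1−f), so D = Cmin,ss·Vd·(1−f)/f.
D = 22 × 40 × (1−f)/f ≈ 22 × 40 × 4.22838 ≈ 3720.97 mg.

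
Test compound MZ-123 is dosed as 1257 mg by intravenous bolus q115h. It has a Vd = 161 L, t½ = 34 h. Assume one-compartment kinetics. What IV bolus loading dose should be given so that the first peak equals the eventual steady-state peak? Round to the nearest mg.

1390 mg

f = (1/2)^(115/34) ≈ 0.095898; accumulation ratio R = 1/(1−f) ≈ 1.10607.
Loading dose to hit Cmax,ss on first dose: D_load = D_maint·R ≈ 1257 × 1.10607 ≈ 1390.33 mg.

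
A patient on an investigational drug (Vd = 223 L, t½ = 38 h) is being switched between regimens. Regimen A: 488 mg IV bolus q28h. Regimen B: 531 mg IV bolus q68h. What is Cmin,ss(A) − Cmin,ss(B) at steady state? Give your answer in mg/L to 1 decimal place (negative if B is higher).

2.3 mg/L

Regimen A: f = (1/2)^(28/38) ≈ 0.6001; Cmin,ss = (488/223)·f/(1−f) ≈ 3.284 mg/L.
Regimen B: f = (1/2)^(68/38) ≈ 0.2893; Cmin,ss = (531/223)·f/(1−f) ≈ 0.969 mg/L.
Difference ≈ 3.284 − 0.969 ≈ 2.315 mg/L.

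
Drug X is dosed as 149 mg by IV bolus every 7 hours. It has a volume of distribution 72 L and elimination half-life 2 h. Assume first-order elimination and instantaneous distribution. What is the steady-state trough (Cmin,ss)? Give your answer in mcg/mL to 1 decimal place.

τ/t½ = 7/2 ≈ 3.5, so fraction remaining f = (1/2)^(7/2) ≈ 0.0884.
Each bolus raises the concentration by D/Vd = 149/72 ≈ 2.069 mcg/mL.
Steady-state trough Cmin,ss = C₀·f/(1−f) ≈ 2.069 × 0.0884/0.9116 ≈ 0.201 mcg/mL.

0.2 mcg/mL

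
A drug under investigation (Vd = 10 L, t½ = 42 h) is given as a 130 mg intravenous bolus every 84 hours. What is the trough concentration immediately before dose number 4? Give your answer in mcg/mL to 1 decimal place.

4.3 mcg/mL

f = (1/2)^(τ/t½) = (1/2)^(84/42) ≈ 0.2500.
C₀ = D/Vd = 130/10 ≈ 13.000 mcg/mL.
Before the 4th dose, 3 doses have been given. Superposition: Cmin = C₀·(f + f² + … + f^3).
≈ 13.000 × (0.2500 + 0.0625 + 0.0156) ≈ 13.000 × 0.3281 ≈ 4.265 mcg/mL.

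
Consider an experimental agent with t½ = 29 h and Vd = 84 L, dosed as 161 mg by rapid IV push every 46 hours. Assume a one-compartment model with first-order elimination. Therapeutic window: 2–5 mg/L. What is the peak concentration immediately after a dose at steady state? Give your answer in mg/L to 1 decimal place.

τ/t½ = 46/29 ≈ 1.5862, so fraction remaining f = (1/2)^(46/29) ≈ 0.3330.
Accumulation ratio R = 1/(1 − f) ≈ 1/0.6670 ≈ 1.4993.
Single-dose peak C₀ = D/Vd = 161/84 ≈ 1.917 mg/L.
Cmax,ss = C₀/(1 − f) ≈ 1.917/0.6670 ≈ 2.874 mg/L.
Peak 2.9 mg/L vs MTC 5 mg/L: below toxic threshold.

2.9 mg/L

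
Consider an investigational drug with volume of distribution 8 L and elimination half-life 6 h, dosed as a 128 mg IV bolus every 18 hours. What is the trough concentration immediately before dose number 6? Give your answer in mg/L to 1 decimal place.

f = (1/2)^(τ/t½) = (1/2)^(18/6) ≈ 0.1250.
C₀ = D/Vd = 128/8 ≈ 16.000 mg/L.
Before the 6th dose, 5 doses have been given. Superposition: Cmin = C₀·(f + f² + … + f^5).
≈ 16.000 × (0.1250 + 0.0156 + 0.0020 + 0.0002 + 0.0000) ≈ 16.000 × 0.1428 ≈ 2.285 mg/L.

2.3 mg/L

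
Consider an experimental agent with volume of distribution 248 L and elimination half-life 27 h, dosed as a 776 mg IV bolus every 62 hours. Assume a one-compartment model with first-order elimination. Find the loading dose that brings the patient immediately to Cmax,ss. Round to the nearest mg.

974 mg

f = (1/2)^(62/27) ≈ 0.203585; accumulation ratio R = 1/(1−f) ≈ 1.25563.
Loading dose to hit Cmax,ss on first dose: D_load = D_maint·R ≈ 776 × 1.25563 ≈ 974.37 mg.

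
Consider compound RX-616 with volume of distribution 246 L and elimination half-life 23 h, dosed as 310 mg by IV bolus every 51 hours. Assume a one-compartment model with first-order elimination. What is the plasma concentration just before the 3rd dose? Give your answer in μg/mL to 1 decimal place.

f = (1/2)^(τ/t½) = (1/2)^(51/23) ≈ 0.2150.
C₀ = D/Vd = 310/246 ≈ 1.260 μg/mL.
Before the 3rd dose, 2 doses have been given. Superposition: Cmin = C₀·(f + f²).
≈ 1.260 × (0.2150 + 0.0462) ≈ 1.260 × 0.2612 ≈ 0.329 μg/mL.

0.3 μg/mL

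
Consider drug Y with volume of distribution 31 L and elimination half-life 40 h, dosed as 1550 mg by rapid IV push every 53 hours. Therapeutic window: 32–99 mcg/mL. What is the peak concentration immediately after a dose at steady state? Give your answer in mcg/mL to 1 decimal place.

k = ln2/t½ = ln2/40 ≈ 0.017329 h⁻¹; fraction remaining f = e^(−kτ) = e^(−0.017329×53) ≈ 0.3991.
Accumulation ratio R = 1/(1 − f) ≈ 1/0.6009 ≈ 1.6642.
Single-dose peak C₀ = D/Vd = 1550/31 ≈ 50.000 mcg/mL.
Cmax,ss = C₀/(1 − f) ≈ 50.000/0.6009 ≈ 83.209 mcg/mL.
Peak 83.2 mcg/mL vs MTC 99 mcg/mL: below toxic threshold.

83.2 mcg/mL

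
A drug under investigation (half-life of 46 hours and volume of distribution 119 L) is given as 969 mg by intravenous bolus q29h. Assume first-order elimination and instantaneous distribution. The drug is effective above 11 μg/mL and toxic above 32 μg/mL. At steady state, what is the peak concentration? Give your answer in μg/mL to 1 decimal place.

23.0 μg/mL

τ/t½ = 29/46 ≈ 0.63043, so fraction remaining f = (1/2)^(29/46) ≈ 0.6460.
At steady state, accumulation factor R = 1/(1 − e^(−kτ)) ≈ 2.8249.
Single-dose peak C₀ = D/Vd = 969/119 ≈ 8.143 μg/mL.
Steady-state peak Cmax,ss = C₀·R ≈ 8.143 × 2.8249 ≈ 23.003 μg/mL.
Peak 23.0 μg/mL vs MTC 32 μg/mL: below toxic threshold.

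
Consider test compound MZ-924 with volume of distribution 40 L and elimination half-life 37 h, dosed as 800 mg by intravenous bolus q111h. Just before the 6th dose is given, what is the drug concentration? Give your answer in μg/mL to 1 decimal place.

2.9 μg/mL

f = (1/2)^(τ/t½) = (1/2)^(111/37) ≈ 0.1250.
C₀ = D/Vd = 800/40 ≈ 20.000 μg/mL.
Before the 6th dose, 5 doses have been given. Superposition: Cmin = C₀·(f + f² + … + f^5).
≈ 20.000 × (0.1250 + 0.0156 + 0.0020 + 0.0002 + 0.0000) ≈ 20.000 × 0.1428 ≈ 2.856 μg/mL.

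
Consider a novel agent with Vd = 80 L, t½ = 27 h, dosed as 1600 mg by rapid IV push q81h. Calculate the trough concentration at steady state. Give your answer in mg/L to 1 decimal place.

τ = 81 h = 3 half-lives, so f = (1/2)^3 = 0.125.
Accumulation ratio R = 1/(1 − f) = 1/0.875 = 8/7.
Single-dose peak C₀ = D/Vd = 1600/80 = 20 mg/L.
Steady-state peak Cmax,ss = C₀·R = 20 × 8/7 ≈ 22.857 mg/L.
Steady-state trough Cmin,ss = Cmax,ss·f ≈ 22.857 × 0.125 ≈ 2.857 mg/L.

2.9 mg/L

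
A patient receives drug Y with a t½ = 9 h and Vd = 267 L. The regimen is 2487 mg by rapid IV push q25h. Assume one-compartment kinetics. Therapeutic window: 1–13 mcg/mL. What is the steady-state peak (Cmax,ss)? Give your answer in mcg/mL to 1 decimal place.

k = ln2/t½ = ln2/9 ≈ 0.077016 h⁻¹; fraction remaining f = e^(−kτ) = e^(−0.077016×25) ≈ 0.1458.
Accumulation ratio R = 1/(1 − f) ≈ 1/0.8542 ≈ 1.1707.
Each bolus raises the concentration by D/Vd = 2487/267 ≈ 9.315 mcg/mL.
Steady-state peak Cmax,ss = C₀·R ≈ 9.315 × 1.1707 ≈ 10.905 mcg/mL.
Peak 10.9 mcg/mL vs MTC 13 mcg/mL: below toxic threshold.

10.9 mcg/mL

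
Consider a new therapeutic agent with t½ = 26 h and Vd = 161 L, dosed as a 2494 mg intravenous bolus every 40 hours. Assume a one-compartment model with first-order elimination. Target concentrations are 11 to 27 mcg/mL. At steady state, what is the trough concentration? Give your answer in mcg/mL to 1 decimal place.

8.1 mcg/mL

τ/t½ = 40/26 ≈ 1.5385, so fraction remaining f = (1/2)^(40/26) ≈ 0.3443.
At steady state, accumulation factor R = 1/(1 − e^(−kτ)) ≈ 1.5251.
Each bolus raises the concentration by D/Vd = 2494/161 ≈ 15.491 mcg/mL.
Steady-state peak Cmax,ss = C₀·R ≈ 15.491 × 1.5251 ≈ 23.625 mcg/mL.
Steady-state trough Cmin,ss = Cmax,ss·f ≈ 23.625 × 0.3443 ≈ 8.134 mcg/mL.
Trough 8.1 mcg/mL vs MEC 11 mcg/mL: subtherapeutic.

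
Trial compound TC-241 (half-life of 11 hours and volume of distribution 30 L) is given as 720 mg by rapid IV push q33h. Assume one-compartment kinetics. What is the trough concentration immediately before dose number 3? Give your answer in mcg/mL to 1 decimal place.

f = (1/2)^(τ/t½) = (1/2)^(33/11) ≈ 0.1250.
C₀ = D/Vd = 720/30 ≈ 24.000 mcg/mL.
Before the 3rd dose, 2 doses have been given. Superposition: Cmin = C₀·(f + f²).
≈ 24.000 × (0.1250 + 0.0156) ≈ 24.000 × 0.1406 ≈ 3.374 mcg/mL.

3.4 mcg/mL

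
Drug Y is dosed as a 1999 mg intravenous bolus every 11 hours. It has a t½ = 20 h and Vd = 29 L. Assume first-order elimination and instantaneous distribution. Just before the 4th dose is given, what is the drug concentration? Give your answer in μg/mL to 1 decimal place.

f = (1/2)^(τ/t½) = (1/2)^(11/20) ≈ 0.6830.
C₀ = D/Vd = 1999/29 ≈ 68.931 μg/mL.
Before the 4th dose, 3 doses have been given. Superposition: Cmin = C₀·(f + f² + … + f^3).
≈ 68.931 × (0.6830 + 0.4665 + 0.3186) ≈ 68.931 × 1.4681 ≈ 101.198 μg/mL.

101.2 μg/mL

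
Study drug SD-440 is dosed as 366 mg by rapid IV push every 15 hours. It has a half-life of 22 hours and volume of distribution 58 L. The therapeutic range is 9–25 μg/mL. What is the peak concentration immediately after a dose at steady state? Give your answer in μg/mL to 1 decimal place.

16.8 μg/mL

τ/t½ = 15/22 ≈ 0.68182, so fraction remaining f = (1/2)^(15/22) ≈ 0.6234.
Accumulation ratio R = 1/(1 − f) ≈ 1/0.3766 ≈ 2.6553.
Single-dose peak C₀ = D/Vd = 366/58 ≈ 6.310 μg/mL.
Cmax,ss = C₀/(1 − f) ≈ 6.310/0.3766 ≈ 16.755 μg/mL.
Peak 16.8 μg/mL vs MTC 25 μg/mL: below toxic threshold.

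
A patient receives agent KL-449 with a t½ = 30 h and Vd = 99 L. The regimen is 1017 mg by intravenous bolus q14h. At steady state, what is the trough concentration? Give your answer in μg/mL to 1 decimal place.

Over one 14-h interval, 14/30 ≈ 0.46667 half-lives elapse, leaving f ≈ 0.7236 of each dose.
Single-dose peak C₀ = D/Vd = 1017/99 ≈ 10.273 μg/mL.
Steady-state trough Cmin,ss = C₀·f/(1−f) ≈ 10.273 × 0.7236/0.2764 ≈ 26.894 μg/mL.

26.9 μg/mL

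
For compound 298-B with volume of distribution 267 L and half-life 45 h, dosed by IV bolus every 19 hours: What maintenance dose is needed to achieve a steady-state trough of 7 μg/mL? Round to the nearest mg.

τ/t½ = 19/45 ≈ 0.42222, so f = (1/2)^(19/45) ≈ 0.746274.
Cmin,ss = (D/Vd)·f/(1−f), so D = Cmin,ss·Vd·(1−f)/f.
D = 7 × 267 × (1−f)/f ≈ 7 × 267 × 0.33999 ≈ 635.44 mg.

635 mg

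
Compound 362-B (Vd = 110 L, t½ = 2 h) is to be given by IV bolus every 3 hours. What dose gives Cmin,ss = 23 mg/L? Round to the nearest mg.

τ/t½ = 3/2 ≈ 1.5, so f = (1/2)^(3/2) ≈ 0.353553.
Cmin,ss = (D/Vd)·f/(1−f), so D = Cmin,ss·Vd·(1−f)/f.
D = 23 × 110 × (1−f)/f ≈ 23 × 110 × 1.82843 ≈ 4625.93 mg.

4626 mg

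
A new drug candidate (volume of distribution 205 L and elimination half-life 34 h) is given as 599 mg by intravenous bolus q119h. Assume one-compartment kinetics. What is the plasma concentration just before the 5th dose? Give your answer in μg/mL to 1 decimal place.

f = (1/2)^(τ/t½) = (1/2)^(119/34) ≈ 0.0884.
C₀ = D/Vd = 599/205 ≈ 2.922 μg/mL.
Before the 5th dose, 4 doses have been given. Superposition: Cmin = C₀·(f + f² + … + f^4).
≈ 2.922 × (0.0884 + 0.0078 + 0.0007 + 0.0001) ≈ 2.922 × 0.0970 ≈ 0.283 μg/mL.

0.3 μg/mL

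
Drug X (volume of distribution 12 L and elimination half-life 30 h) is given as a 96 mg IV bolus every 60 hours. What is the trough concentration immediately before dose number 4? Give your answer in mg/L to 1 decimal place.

f = (1/2)^(τ/t½) = (1/2)^(60/30) ≈ 0.2500.
C₀ = D/Vd = 96/12 ≈ 8.000 mg/L.
Before the 4th dose, 3 doses have been given. Superposition: Cmin = C₀·(f + f² + … + f^3).
≈ 8.000 × (0.2500 + 0.0625 + 0.0156) ≈ 8.000 × 0.3281 ≈ 2.625 mg/L.

2.6 mg/L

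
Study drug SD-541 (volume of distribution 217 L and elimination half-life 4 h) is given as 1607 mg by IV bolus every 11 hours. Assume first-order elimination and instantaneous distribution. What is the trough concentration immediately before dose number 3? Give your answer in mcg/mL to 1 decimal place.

1.3 mcg/mL

f = (1/2)^(τ/t½) = (1/2)^(11/4) ≈ 0.1487.
C₀ = D/Vd = 1607/217 ≈ 7.406 mcg/mL.
Before the 3rd dose, 2 doses have been given. Superposition: Cmin = C₀·(f + f²).
≈ 7.406 × (0.1487 + 0.0221) ≈ 7.406 × 0.1708 ≈ 1.265 mcg/mL.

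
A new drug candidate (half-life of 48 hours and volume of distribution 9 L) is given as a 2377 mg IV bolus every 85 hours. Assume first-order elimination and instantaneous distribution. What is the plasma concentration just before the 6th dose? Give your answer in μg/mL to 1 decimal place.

f = (1/2)^(τ/t½) = (1/2)^(85/48) ≈ 0.2930.
C₀ = D/Vd = 2377/9 ≈ 264.111 μg/mL.
Before the 6th dose, 5 doses have been given. Superposition: Cmin = C₀·(f + f² + … + f^5).
≈ 264.111 × (0.2930 + 0.0858 + 0.0252 + 0.0074 + 0.0022) ≈ 264.111 × 0.4136 ≈ 109.236 μg/mL.

109.2 μg/mL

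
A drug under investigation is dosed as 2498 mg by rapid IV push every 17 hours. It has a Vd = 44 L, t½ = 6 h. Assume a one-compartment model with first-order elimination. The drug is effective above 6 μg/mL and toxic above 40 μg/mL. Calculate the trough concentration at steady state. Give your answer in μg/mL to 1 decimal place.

Over one 17-h interval, 17/6 ≈ 2.8333 half-lives elapse, leaving f ≈ 0.1403 of each dose.
Single-dose peak C₀ = D/Vd = 2498/44 ≈ 56.773 μg/mL.
Steady-state trough Cmin,ss = C₀·f/(1−f) ≈ 56.773 × 0.1403/0.8597 ≈ 9.265 μg/mL.
Trough 9.3 μg/mL vs MEC 6 μg/mL: adequate.

9.3 μg/mL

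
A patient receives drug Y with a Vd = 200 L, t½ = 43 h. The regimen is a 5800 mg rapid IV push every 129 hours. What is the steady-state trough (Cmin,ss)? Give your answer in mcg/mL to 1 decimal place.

4.1 mcg/mL

The dosing interval is 3 half-lives, so f = 2^(−3) = 0.125.
At steady state, R = 1/(1 − 0.125) = 8/7.
Single-dose peak C₀ = D/Vd = 5800/200 = 29 mcg/mL.
Steady-state peak Cmax,ss = C₀·R = 29 × 8/7 ≈ 33.143 mcg/mL.
Steady-state trough Cmin,ss = Cmax,ss·f ≈ 33.143 × 0.125 ≈ 4.143 mcg/mL.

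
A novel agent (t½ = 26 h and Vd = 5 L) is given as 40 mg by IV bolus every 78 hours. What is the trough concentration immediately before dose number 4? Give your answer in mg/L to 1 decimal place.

1.1 mg/L

f = (1/2)^(τ/t½) = (1/2)^(78/26) ≈ 0.1250.
C₀ = D/Vd = 40/5 ≈ 8.000 mg/L.
Before the 4th dose, 3 doses have been given. Superposition: Cmin = C₀·(f + f² + … + f^3).
≈ 8.000 × (0.1250 + 0.0156 + 0.0020) ≈ 8.000 × 0.1426 ≈ 1.141 mg/L.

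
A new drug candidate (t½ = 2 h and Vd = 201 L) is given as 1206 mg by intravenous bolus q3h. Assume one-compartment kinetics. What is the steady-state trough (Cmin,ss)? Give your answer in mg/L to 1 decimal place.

3.3 mg/L

Over one 3-h interval, 3/2 ≈ 1.5 half-lives elapse, leaving f ≈ 0.3536 of each dose.
At steady state, accumulation factor R = 1/(1 − e^(−kτ)) ≈ 1.5470.
Each bolus raises the concentration by D/Vd = 1206/201 ≈ 6.000 mg/L.
Cmax,ss = C₀/(1 − f) ≈ 6.000/0.6464 ≈ 9.282 mg/L.
One interval later, Cmin,ss = Cmax,ss·e^(−kτ) ≈ 9.282 × 0.3536 ≈ 3.282 mg/L.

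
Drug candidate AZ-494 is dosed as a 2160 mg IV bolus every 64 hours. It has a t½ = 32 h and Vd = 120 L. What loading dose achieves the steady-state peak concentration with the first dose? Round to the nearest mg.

2880 mg

f = (1/2)^(64/32) ≈ 0.250000; accumulation ratio R = 1/(1−f) ≈ 1.33333.
Loading dose to hit Cmax,ss on first dose: D_load = D_maint·R ≈ 2160 × 1.33333 ≈ 2879.99 mg.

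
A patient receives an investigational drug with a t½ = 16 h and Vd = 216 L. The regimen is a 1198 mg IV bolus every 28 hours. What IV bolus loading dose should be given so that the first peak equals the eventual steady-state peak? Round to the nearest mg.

f = (1/2)^(28/16) ≈ 0.297302; accumulation ratio R = 1/(1−f) ≈ 1.42309.
Loading dose to hit Cmax,ss on first dose: D_load = D_maint·R ≈ 1198 × 1.42309 ≈ 1704.86 mg.

1705 mg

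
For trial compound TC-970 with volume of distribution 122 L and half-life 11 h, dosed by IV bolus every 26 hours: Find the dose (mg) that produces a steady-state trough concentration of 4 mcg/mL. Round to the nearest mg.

τ/t½ = 26/11 ≈ 2.3636, so f = (1/2)^(26/11) ≈ 0.194301.
Cmin,ss = (D/Vd)·f/(1−f), so D = Cmin,ss·Vd·(1−f)/f.
D = 4 × 122 × (1−f)/f ≈ 4 × 122 × 4.14665 ≈ 2023.57 mg.

2024 mg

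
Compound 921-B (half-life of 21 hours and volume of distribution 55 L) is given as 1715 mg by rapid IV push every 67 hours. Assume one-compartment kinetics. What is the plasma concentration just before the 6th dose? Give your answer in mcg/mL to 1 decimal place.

3.8 mcg/mL

f = (1/2)^(τ/t½) = (1/2)^(67/21) ≈ 0.1095.
C₀ = D/Vd = 1715/55 ≈ 31.182 mcg/mL.
Before the 6th dose, 5 doses have been given. Superposition: Cmin = C₀·(f + f² + … + f^5).
≈ 31.182 × (0.1095 + 0.0120 + 0.0013 + 0.0001 + 0.0000) ≈ 31.182 × 0.1229 ≈ 3.832 mcg/mL.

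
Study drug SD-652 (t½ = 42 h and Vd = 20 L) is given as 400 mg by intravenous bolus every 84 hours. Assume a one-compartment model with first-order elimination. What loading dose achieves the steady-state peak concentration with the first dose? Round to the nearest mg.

533 mg

f = (1/2)^(84/42) ≈ 0.250000; accumulation ratio R = 1/(1−f) ≈ 1.33333.
Loading dose to hit Cmax,ss on first dose: D_load = D_maint·R ≈ 400 × 1.33333 ≈ 533.33 mg.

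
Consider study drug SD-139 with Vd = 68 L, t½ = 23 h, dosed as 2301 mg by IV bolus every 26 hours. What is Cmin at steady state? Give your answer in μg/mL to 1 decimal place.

Over one 26-h interval, 26/23 ≈ 1.1304 half-lives elapse, leaving f ≈ 0.4568 of each dose.
Accumulation ratio R = 1/(1 − f) ≈ 1/0.5432 ≈ 1.8409.
Single-dose peak C₀ = D/Vd = 2301/68 ≈ 33.838 μg/mL.
Steady-state peak Cmax,ss = C₀·R ≈ 33.838 × 1.8409 ≈ 62.292 μg/mL.
Steady-state trough Cmin,ss = Cmax,ss·f ≈ 62.292 × 0.4568 ≈ 28.455 μg/mL.

28.5 μg/mL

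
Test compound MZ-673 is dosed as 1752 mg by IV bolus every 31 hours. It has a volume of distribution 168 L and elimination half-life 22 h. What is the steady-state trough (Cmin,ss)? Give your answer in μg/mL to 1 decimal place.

6.3 μg/mL

τ/t½ = 31/22 ≈ 1.4091, so fraction remaining f = (1/2)^(31/22) ≈ 0.3765.
Accumulation ratio R = 1/(1 − f) ≈ 1/0.6235 ≈ 1.6038.
Single-dose peak C₀ = D/Vd = 1752/168 ≈ 10.429 μg/mL.
Steady-state peak Cmax,ss = C₀·R ≈ 10.429 × 1.6038 ≈ 16.726 μg/mL.
One interval later, Cmin,ss = Cmax,ss·e^(−kτ) ≈ 16.726 × 0.3765 ≈ 6.297 μg/mL.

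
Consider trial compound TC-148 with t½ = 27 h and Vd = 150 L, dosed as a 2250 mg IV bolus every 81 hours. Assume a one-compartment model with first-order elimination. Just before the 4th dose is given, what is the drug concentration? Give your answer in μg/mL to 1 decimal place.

2.1 μg/mL

f = (1/2)^(τ/t½) = (1/2)^(81/27) ≈ 0.1250.
C₀ = D/Vd = 2250/150 ≈ 15.000 μg/mL.
Before the 4th dose, 3 doses have been given. Superposition: Cmin = C₀·(f + f² + … + f^3).
≈ 15.000 × (0.1250 + 0.0156 + 0.0020) ≈ 15.000 × 0.1426 ≈ 2.139 μg/mL.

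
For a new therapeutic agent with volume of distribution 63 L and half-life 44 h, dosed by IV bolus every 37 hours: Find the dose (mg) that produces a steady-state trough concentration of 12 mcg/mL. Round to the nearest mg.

598 mg

τ/t½ = 37/44 ≈ 0.84091, so f = (1/2)^(37/44) ≈ 0.558292.
Cmin,ss = (D/Vd)·f/(1−f), so D = Cmin,ss·Vd·(1−f)/f.
D = 12 × 63 × (1−f)/f ≈ 12 × 63 × 0.79118 ≈ 598.13 mg.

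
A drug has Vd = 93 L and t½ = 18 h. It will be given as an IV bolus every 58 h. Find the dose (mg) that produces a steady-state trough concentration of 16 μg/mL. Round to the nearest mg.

τ/t½ = 58/18 ≈ 3.2222, so f = (1/2)^(58/18) ≈ 0.107155.
Cmin,ss = (D/Vd)·f/(1−f), so D = Cmin,ss·Vd·(1−f)/f.
D = 16 × 93 × (1−f)/f ≈ 16 × 93 × 8.33228 ≈ 12398.43 mg.

12398 mg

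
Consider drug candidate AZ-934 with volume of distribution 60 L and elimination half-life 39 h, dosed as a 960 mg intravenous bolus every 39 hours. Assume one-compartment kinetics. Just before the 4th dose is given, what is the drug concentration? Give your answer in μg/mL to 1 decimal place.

14.0 μg/mL

f = (1/2)^(τ/t½) = (1/2)^(39/39) ≈ 0.5000.
C₀ = D/Vd = 960/60 ≈ 16.000 μg/mL.
Before the 4th dose, 3 doses have been given. Superposition: Cmin = C₀·(f + f² + … + f^3).
≈ 16.000 × (0.5000 + 0.2500 + 0.1250) ≈ 16.000 × 0.8750 ≈ 14.000 μg/mL.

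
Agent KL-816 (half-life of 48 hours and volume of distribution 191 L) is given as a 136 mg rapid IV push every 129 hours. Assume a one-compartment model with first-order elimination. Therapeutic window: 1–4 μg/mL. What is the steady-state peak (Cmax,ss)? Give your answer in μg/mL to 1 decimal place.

τ/t½ = 129/48 ≈ 2.6875, so fraction remaining f = (1/2)^(129/48) ≈ 0.1552.
At steady state, accumulation factor R = 1/(1 − e^(−kτ)) ≈ 1.1837.
Single-dose peak C₀ = D/Vd = 136/191 ≈ 0.712 μg/mL.
Steady-state peak Cmax,ss = C₀·R ≈ 0.712 × 1.1837 ≈ 0.843 μg/mL.
Peak 0.8 μg/mL vs MTC 4 μg/mL: below toxic threshold.

0.8 μg/mL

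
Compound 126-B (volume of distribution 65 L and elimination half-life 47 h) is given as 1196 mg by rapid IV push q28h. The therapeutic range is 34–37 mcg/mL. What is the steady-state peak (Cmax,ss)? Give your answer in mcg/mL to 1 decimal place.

k = ln2/t½ = ln2/47 ≈ 0.014748 h⁻¹; fraction remaining f = e^(−kτ) = e^(−0.014748×28) ≈ 0.6617.
Accumulation ratio R = 1/(1 − f) ≈ 1/0.3383 ≈ 2.9560.
Single-dose peak C₀ = D/Vd = 1196/65 ≈ 18.400 mcg/mL.
Steady-state peak Cmax,ss = C₀·R ≈ 18.400 × 2.9560 ≈ 54.390 mcg/mL.
Peak 54.4 mcg/mL vs MTC 37 mcg/mL: exceeds toxic threshold.

54.4 mcg/mL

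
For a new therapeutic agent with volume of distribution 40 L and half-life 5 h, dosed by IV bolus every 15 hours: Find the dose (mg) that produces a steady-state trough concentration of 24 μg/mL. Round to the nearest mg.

6720 mg

τ/t½ = 15/5 ≈ 3, so f = (1/2)^(15/5) ≈ 0.125000.
Cmin,ss = (D/Vd)·f/(1−f), so D = Cmin,ss·Vd·(1−f)/f.
D = 24 × 40 × (1−f)/f ≈ 24 × 40 × 7.00000 ≈ 6720.00 mg.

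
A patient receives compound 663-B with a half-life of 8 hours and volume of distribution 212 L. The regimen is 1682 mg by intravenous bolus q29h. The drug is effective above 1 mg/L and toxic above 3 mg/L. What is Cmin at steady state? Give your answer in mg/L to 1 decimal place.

k = ln2/t½ = ln2/8 ≈ 0.086643 h⁻¹; fraction remaining f = e^(−kτ) = e^(−0.086643×29) ≈ 0.0811.
At steady state, accumulation factor R = 1/(1 − e^(−kτ)) ≈ 1.0883.
Single-dose peak C₀ = D/Vd = 1682/212 ≈ 7.934 mg/L.
Steady-state peak Cmax,ss = C₀·R ≈ 7.934 × 1.0883 ≈ 8.635 mg/L.
One interval later, Cmin,ss = Cmax,ss·e^(−kτ) ≈ 8.635 × 0.0811 ≈ 0.700 mg/L.
Trough 0.7 mg/L vs MEC 1 mg/L: subtherapeutic.

0.7 mg/L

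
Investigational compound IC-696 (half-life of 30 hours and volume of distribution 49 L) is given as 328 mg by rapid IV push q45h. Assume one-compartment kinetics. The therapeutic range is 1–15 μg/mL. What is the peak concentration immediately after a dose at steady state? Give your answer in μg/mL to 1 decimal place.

10.4 μg/mL

k = ln2/t½ = ln2/30 ≈ 0.023105 h⁻¹; fraction remaining f = e^(−kτ) = e^(−0.023105×45) ≈ 0.3536.
At steady state, accumulation factor R = 1/(1 − e^(−kτ)) ≈ 1.5470.
Single-dose peak C₀ = D/Vd = 328/49 ≈ 6.694 μg/mL.
Steady-state peak Cmax,ss = C₀·R ≈ 6.694 × 1.5470 ≈ 10.356 μg/mL.
Peak 10.4 μg/mL vs MTC 15 μg/mL: below toxic threshold.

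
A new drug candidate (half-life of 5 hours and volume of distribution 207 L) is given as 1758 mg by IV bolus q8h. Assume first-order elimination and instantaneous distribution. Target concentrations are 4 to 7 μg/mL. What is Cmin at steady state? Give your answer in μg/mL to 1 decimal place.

4.2 μg/mL

τ/t½ = 8/5 ≈ 1.6, so fraction remaining f = (1/2)^(8/5) ≈ 0.3299.
Accumulation ratio R = 1/(1 − f) ≈ 1/0.6701 ≈ 1.4923.
Each bolus raises the concentration by D/Vd = 1758/207 ≈ 8.493 μg/mL.
Cmax,ss = C₀/(1 − f) ≈ 8.493/0.6701 ≈ 12.674 μg/mL.
Steady-state trough Cmin,ss = Cmax,ss·f ≈ 12.674 × 0.3299 ≈ 4.181 μg/mL.
Trough 4.2 μg/mL vs MEC 4 μg/mL: adequate.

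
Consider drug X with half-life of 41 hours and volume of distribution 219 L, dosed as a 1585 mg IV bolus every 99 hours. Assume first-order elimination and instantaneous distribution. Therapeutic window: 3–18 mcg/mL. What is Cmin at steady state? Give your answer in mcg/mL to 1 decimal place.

1.7 mcg/mL

k = ln2/t½ = ln2/41 ≈ 0.016906 h⁻¹; fraction remaining f = e^(−kτ) = e^(−0.016906×99) ≈ 0.1876.
Single-dose peak C₀ = D/Vd = 1585/219 ≈ 7.237 mcg/mL.
Steady-state trough Cmin,ss = C₀·f/(1−f) ≈ 7.237 × 0.1876/0.8124 ≈ 1.671 mcg/mL.
Trough 1.7 mcg/mL vs MEC 3 mcg/mL: subtherapeutic.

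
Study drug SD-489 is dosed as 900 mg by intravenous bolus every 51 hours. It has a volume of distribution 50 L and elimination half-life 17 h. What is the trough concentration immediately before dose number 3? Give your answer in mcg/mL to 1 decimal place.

2.5 mcg/mL

f = (1/2)^(τ/t½) = (1/2)^(51/17) ≈ 0.1250.
C₀ = D/Vd = 900/50 ≈ 18.000 mcg/mL.
Before the 3rd dose, 2 doses have been given. Superposition: Cmin = C₀·(f + f²).
≈ 18.000 × (0.1250 + 0.0156) ≈ 18.000 × 0.1406 ≈ 2.531 mcg/mL.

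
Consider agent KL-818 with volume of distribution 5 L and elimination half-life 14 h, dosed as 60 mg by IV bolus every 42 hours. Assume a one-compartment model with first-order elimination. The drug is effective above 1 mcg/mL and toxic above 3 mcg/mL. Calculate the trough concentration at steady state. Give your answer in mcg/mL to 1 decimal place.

1.7 mcg/mL

The dosing interval is 3 half-lives, so f = 2^(−3) = 0.125.
Accumulation ratio R = 1/(1 − f) = 1/0.875 = 8/7.
Single-dose peak C₀ = D/Vd = 60/5 = 12 mcg/mL.
Steady-state peak Cmax,ss = C₀·R = 12 × 8/7 ≈ 13.714 mcg/mL.
Steady-state trough Cmin,ss = Cmax,ss·f ≈ 13.714 × 0.125 ≈ 1.714 mcg/mL.
Trough 1.7 mcg/mL vs MEC 1 mcg/mL: adequate.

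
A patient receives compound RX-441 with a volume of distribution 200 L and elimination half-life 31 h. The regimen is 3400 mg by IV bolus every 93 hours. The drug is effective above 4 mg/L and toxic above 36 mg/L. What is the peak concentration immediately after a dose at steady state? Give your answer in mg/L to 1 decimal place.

τ = 93 h = 3 half-lives, so f = (1/2)^3 = 0.125.
At steady state, R = 1/(1 − 0.125) = 8/7.
Single-dose peak C₀ = D/Vd = 3400/200 = 17 mg/L.
Steady-state peak Cmax,ss = C₀·R = 17 × 8/7 ≈ 19.429 mg/L.
Peak 19.4 mg/L vs MTC 36 mg/L: below toxic threshold.

19.4 mg/L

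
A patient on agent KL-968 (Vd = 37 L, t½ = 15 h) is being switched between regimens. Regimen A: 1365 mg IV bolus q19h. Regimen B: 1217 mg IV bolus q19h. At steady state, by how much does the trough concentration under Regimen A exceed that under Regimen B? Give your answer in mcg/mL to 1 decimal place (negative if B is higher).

2.8 mcg/mL

Regimen A: f = (1/2)^(19/15) ≈ 0.4156; Cmin,ss = (1365/37)·f/(1−f) ≈ 26.236 mcg/mL.
Regimen B: f = (1/2)^(19/15) ≈ 0.4156; Cmin,ss = (1217/37)·f/(1−f) ≈ 23.391 mcg/mL.
Difference ≈ 26.236 − 23.391 ≈ 2.845 mcg/mL.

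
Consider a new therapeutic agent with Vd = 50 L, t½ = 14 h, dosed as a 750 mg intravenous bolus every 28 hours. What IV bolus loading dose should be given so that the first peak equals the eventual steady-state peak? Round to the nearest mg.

1000 mg

f = (1/2)^(28/14) ≈ 0.250000; accumulation ratio R = 1/(1−f) ≈ 1.33333.
Loading dose to hit Cmax,ss on first dose: D_load = D_maint·R ≈ 750 × 1.33333 ≈ 1000.00 mg.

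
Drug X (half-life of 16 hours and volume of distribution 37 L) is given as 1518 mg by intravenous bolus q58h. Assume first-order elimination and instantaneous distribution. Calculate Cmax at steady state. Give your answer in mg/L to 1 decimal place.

Over one 58-h interval, 58/16 ≈ 3.625 half-lives elapse, leaving f ≈ 0.0811 of each dose.
Accumulation ratio R = 1/(1 − f) ≈ 1/0.9189 ≈ 1.0883.
Single-dose peak C₀ = D/Vd = 1518/37 ≈ 41.027 mg/L.
Cmax,ss = C₀/(1 − f) ≈ 41.027/0.9189 ≈ 44.648 mg/L.

44.6 mg/L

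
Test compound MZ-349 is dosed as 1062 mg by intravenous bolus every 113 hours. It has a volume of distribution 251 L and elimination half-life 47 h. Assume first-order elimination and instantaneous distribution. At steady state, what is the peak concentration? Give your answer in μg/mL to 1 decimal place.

5.2 μg/mL

τ/t½ = 113/47 ≈ 2.4043, so fraction remaining f = (1/2)^(113/47) ≈ 0.1889.
At steady state, accumulation factor R = 1/(1 − e^(−kτ)) ≈ 1.2329.
Each bolus raises the concentration by D/Vd = 1062/251 ≈ 4.231 μg/mL.
Steady-state peak Cmax,ss = C₀·R ≈ 4.231 × 1.2329 ≈ 5.216 μg/mL.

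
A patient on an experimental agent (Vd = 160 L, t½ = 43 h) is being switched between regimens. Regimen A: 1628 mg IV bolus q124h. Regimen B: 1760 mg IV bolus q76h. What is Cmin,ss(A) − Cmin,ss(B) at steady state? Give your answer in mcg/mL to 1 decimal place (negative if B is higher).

Regimen A: f = (1/2)^(124/43) ≈ 0.1355; Cmin,ss = (1628/160)·f/(1−f) ≈ 1.595 mcg/mL.
Regimen B: f = (1/2)^(76/43) ≈ 0.2937; Cmin,ss = (1760/160)·f/(1−f) ≈ 4.574 mcg/mL.
Difference ≈ 1.595 − 4.574 ≈ -2.979 mcg/mL.

-3.0 mcg/mL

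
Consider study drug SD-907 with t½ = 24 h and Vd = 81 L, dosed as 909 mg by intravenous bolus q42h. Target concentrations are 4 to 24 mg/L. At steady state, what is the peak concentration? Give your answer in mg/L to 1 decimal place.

16.0 mg/L

Over one 42-h interval, 42/24 ≈ 1.75 half-lives elapse, leaving f ≈ 0.2973 of each dose.
At steady state, accumulation factor R = 1/(1 − e^(−kτ)) ≈ 1.4231.
Single-dose peak C₀ = D/Vd = 909/81 ≈ 11.222 mg/L.
Steady-state peak Cmax,ss = C₀·R ≈ 11.222 × 1.4231 ≈ 15.970 mg/L.
Peak 16.0 mg/L vs MTC 24 mg/L: below toxic threshold.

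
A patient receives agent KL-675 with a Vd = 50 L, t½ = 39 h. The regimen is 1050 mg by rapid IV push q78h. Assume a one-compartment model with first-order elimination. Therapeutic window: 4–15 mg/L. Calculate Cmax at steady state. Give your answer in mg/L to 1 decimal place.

28.0 mg/L

τ = 78 h = 2 half-lives, so f = (1/2)^2 = 0.25.
Accumulation ratio R = 1/(1 − f) = 1/0.75 = 4/3.
Single-dose peak C₀ = D/Vd = 1050/50 = 21 mg/L.
Steady-state peak Cmax,ss = C₀·R = 21 × 4/3 ≈ 28.000 mg/L.
Peak 28.0 mg/L vs MTC 15 mg/L: exceeds toxic threshold.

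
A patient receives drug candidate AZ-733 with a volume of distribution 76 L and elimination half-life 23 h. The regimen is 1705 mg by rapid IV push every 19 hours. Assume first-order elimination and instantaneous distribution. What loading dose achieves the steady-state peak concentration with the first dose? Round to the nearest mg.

f = (1/2)^(19/23) ≈ 0.564057; accumulation ratio R = 1/(1−f) ≈ 2.29388.
Loading dose to hit Cmax,ss on first dose: D_load = D_maint·R ≈ 1705 × 2.29388 ≈ 3911.07 mg.

3911 mg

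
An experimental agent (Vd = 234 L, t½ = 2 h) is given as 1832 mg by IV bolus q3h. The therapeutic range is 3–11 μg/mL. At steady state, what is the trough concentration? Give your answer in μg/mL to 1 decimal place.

k = ln2/t½ = ln2/2 ≈ 0.346574 h⁻¹; fraction remaining f = e^(−kτ) = e^(−0.346574×3) ≈ 0.3536.
Accumulation ratio R = 1/(1 − f) ≈ 1/0.6464 ≈ 1.5470.
Single-dose peak C₀ = D/Vd = 1832/234 ≈ 7.829 μg/mL.
Cmax,ss = C₀/(1 − f) ≈ 7.829/0.6464 ≈ 12.112 μg/mL.
Steady-state trough Cmin,ss = Cmax,ss·f ≈ 12.112 × 0.3536 ≈ 4.283 μg/mL.
Trough 4.3 μg/mL vs MEC 3 μg/mL: adequate.

4.3 μg/mL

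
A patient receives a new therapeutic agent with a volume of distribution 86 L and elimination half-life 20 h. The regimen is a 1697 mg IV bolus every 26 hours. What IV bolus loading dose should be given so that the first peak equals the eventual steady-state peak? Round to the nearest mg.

f = (1/2)^(26/20) ≈ 0.406126; accumulation ratio R = 1/(1−f) ≈ 1.68386.
Loading dose to hit Cmax,ss on first dose: D_load = D_maint·R ≈ 1697 × 1.68386 ≈ 2857.51 mg.

2858 mg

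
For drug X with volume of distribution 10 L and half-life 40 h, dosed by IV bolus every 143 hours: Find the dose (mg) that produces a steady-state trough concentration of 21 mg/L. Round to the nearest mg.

τ/t½ = 143/40 ≈ 3.575, so f = (1/2)^(143/40) ≈ 0.083911.
Cmin,ss = (D/Vd)·f/(1−f), so D = Cmin,ss·Vd·(1−f)/f.
D = 21 × 10 × (1−f)/f ≈ 21 × 10 × 10.91739 ≈ 2292.65 mg.

2293 mg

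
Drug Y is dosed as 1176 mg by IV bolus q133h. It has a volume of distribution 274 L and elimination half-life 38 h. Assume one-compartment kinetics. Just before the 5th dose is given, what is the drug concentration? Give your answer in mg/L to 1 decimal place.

0.4 mg/L

f = (1/2)^(τ/t½) = (1/2)^(133/38) ≈ 0.0884.
C₀ = D/Vd = 1176/274 ≈ 4.292 mg/L.
Before the 5th dose, 4 doses have been given. Superposition: Cmin = C₀·(f + f² + … + f^4).
≈ 4.292 × (0.0884 + 0.0078 + 0.0007 + 0.0001) ≈ 4.292 × 0.0970 ≈ 0.416 mg/L.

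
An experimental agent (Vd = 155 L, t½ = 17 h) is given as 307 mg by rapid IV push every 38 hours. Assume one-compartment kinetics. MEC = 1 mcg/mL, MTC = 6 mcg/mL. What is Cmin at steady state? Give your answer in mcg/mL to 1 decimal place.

0.5 mcg/mL

τ/t½ = 38/17 ≈ 2.2353, so fraction remaining f = (1/2)^(38/17) ≈ 0.2124.
Each bolus raises the concentration by D/Vd = 307/155 ≈ 1.981 mcg/mL.
Steady-state trough Cmin,ss = C₀·f/(1−f) ≈ 1.981 × 0.2124/0.7876 ≈ 0.534 mcg/mL.
Trough 0.5 mcg/mL vs MEC 1 mcg/mL: subtherapeutic.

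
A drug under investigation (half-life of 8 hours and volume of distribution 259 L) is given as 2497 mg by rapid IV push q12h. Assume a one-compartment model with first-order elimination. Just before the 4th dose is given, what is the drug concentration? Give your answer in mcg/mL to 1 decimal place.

f = (1/2)^(τ/t½) = (1/2)^(12/8) ≈ 0.3536.
C₀ = D/Vd = 2497/259 ≈ 9.641 mcg/mL.
Before the 4th dose, 3 doses have been given. Superposition: Cmin = C₀·(f + f² + … + f^3).
≈ 9.641 × (0.3536 + 0.1250 + 0.0442) ≈ 9.641 × 0.5228 ≈ 5.040 mcg/mL.

5.0 mcg/mL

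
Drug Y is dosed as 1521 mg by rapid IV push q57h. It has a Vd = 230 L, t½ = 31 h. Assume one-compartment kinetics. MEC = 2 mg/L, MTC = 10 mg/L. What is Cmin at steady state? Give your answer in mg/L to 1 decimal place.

2.6 mg/L

Over one 57-h interval, 57/31 ≈ 1.8387 half-lives elapse, leaving f ≈ 0.2796 of each dose.
Accumulation ratio R = 1/(1 − f) ≈ 1/0.7204 ≈ 1.3881.
Each bolus raises the concentration by D/Vd = 1521/230 ≈ 6.613 mg/L.
Cmax,ss = C₀/(1 − f) ≈ 6.613/0.7204 ≈ 9.180 mg/L.
Steady-state trough Cmin,ss = Cmax,ss·f ≈ 9.180 × 0.2796 ≈ 2.567 mg/L.
Trough 2.6 mg/L vs MEC 2 mg/L: adequate.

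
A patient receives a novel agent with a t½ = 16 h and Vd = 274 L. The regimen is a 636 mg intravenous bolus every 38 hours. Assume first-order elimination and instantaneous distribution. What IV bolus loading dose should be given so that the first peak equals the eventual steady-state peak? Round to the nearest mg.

788 mg

f = (1/2)^(38/16) ≈ 0.192776; accumulation ratio R = 1/(1−f) ≈ 1.23881.
Loading dose to hit Cmax,ss on first dose: D_load = D_maint·R ≈ 636 × 1.23881 ≈ 787.88 mg.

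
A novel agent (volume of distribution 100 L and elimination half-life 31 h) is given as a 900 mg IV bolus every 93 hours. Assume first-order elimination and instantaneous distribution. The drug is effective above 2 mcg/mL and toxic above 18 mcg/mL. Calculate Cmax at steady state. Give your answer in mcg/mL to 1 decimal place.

10.3 mcg/mL

The dosing interval is 3 half-lives, so f = 2^(−3) = 0.125.
Accumulation ratio R = 1/(1 − f) = 1/0.875 = 8/7.
Single-dose peak C₀ = D/Vd = 900/100 = 9 mcg/mL.
Steady-state peak Cmax,ss = C₀·R = 9 × 8/7 ≈ 10.286 mcg/mL.
Peak 10.3 mcg/mL vs MTC 18 mcg/mL: below toxic threshold.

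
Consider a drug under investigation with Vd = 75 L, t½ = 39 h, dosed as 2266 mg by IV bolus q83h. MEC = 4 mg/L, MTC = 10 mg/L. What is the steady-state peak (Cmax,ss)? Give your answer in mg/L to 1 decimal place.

Over one 83-h interval, 83/39 ≈ 2.1282 half-lives elapse, leaving f ≈ 0.2287 of each dose.
At steady state, accumulation factor R = 1/(1 − e^(−kτ)) ≈ 1.2965.
Single-dose peak C₀ = D/Vd = 2266/75 ≈ 30.213 mg/L.
Steady-state peak Cmax,ss = C₀·R ≈ 30.213 × 1.2965 ≈ 39.171 mg/L.
Peak 39.2 mg/L vs MTC 10 mg/L: exceeds toxic threshold.

39.2 mg/L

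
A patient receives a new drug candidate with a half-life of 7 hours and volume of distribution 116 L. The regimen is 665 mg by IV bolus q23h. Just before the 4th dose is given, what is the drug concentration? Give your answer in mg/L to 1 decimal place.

0.7 mg/L

f = (1/2)^(τ/t½) = (1/2)^(23/7) ≈ 0.1025.
C₀ = D/Vd = 665/116 ≈ 5.733 mg/L.
Before the 4th dose, 3 doses have been given. Superposition: Cmin = C₀·(f + f² + … + f^3).
≈ 5.733 × (0.1025 + 0.0105 + 0.0011) ≈ 5.733 × 0.1141 ≈ 0.654 mg/L.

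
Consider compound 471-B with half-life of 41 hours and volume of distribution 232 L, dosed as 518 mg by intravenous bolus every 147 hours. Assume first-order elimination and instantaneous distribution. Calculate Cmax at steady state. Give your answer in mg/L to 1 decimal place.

2.4 mg/L

Over one 147-h interval, 147/41 ≈ 3.5854 half-lives elapse, leaving f ≈ 0.0833 of each dose.
Accumulation ratio R = 1/(1 − f) ≈ 1/0.9167 ≈ 1.0909.
Single-dose peak C₀ = D/Vd = 518/232 ≈ 2.233 mg/L.
Steady-state peak Cmax,ss = C₀·R ≈ 2.233 × 1.0909 ≈ 2.436 mg/L.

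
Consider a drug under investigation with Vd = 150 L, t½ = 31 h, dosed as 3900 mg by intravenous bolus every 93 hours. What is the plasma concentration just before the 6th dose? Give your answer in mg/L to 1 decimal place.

3.7 mg/L

f = (1/2)^(τ/t½) = (1/2)^(93/31) ≈ 0.1250.
C₀ = D/Vd = 3900/150 ≈ 26.000 mg/L.
Before the 6th dose, 5 doses have been given. Superposition: Cmin = C₀·(f + f² + … + f^5).
≈ 26.000 × (0.1250 + 0.0156 + 0.0020 + 0.0002 + 0.0000) ≈ 26.000 × 0.1428 ≈ 3.713 mg/L.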